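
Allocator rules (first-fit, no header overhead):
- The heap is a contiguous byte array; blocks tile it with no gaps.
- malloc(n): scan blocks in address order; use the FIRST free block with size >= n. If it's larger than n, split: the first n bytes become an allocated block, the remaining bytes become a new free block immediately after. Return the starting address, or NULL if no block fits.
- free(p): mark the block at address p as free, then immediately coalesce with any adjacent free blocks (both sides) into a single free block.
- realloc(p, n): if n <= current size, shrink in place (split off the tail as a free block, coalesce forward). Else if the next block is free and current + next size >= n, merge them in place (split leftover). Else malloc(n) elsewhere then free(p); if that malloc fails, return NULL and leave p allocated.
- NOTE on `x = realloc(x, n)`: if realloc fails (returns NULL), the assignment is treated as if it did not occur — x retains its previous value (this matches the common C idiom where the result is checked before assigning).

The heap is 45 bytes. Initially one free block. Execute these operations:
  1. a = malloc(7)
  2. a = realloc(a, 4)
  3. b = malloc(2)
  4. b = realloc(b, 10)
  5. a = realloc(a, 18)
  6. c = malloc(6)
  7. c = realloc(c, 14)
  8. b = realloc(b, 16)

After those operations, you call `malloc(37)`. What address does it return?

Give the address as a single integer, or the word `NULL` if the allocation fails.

Answer: NULL

Derivation:
Op 1: a = malloc(7) -> a = 0; heap: [0-6 ALLOC][7-44 FREE]
Op 2: a = realloc(a, 4) -> a = 0; heap: [0-3 ALLOC][4-44 FREE]
Op 3: b = malloc(2) -> b = 4; heap: [0-3 ALLOC][4-5 ALLOC][6-44 FREE]
Op 4: b = realloc(b, 10) -> b = 4; heap: [0-3 ALLOC][4-13 ALLOC][14-44 FREE]
Op 5: a = realloc(a, 18) -> a = 14; heap: [0-3 FREE][4-13 ALLOC][14-31 ALLOC][32-44 FREE]
Op 6: c = malloc(6) -> c = 32; heap: [0-3 FREE][4-13 ALLOC][14-31 ALLOC][32-37 ALLOC][38-44 FREE]
Op 7: c = realloc(c, 14) -> NULL (c unchanged); heap: [0-3 FREE][4-13 ALLOC][14-31 ALLOC][32-37 ALLOC][38-44 FREE]
Op 8: b = realloc(b, 16) -> NULL (b unchanged); heap: [0-3 FREE][4-13 ALLOC][14-31 ALLOC][32-37 ALLOC][38-44 FREE]
malloc(37): first-fit scan over [0-3 FREE][4-13 ALLOC][14-31 ALLOC][32-37 ALLOC][38-44 FREE] -> NULL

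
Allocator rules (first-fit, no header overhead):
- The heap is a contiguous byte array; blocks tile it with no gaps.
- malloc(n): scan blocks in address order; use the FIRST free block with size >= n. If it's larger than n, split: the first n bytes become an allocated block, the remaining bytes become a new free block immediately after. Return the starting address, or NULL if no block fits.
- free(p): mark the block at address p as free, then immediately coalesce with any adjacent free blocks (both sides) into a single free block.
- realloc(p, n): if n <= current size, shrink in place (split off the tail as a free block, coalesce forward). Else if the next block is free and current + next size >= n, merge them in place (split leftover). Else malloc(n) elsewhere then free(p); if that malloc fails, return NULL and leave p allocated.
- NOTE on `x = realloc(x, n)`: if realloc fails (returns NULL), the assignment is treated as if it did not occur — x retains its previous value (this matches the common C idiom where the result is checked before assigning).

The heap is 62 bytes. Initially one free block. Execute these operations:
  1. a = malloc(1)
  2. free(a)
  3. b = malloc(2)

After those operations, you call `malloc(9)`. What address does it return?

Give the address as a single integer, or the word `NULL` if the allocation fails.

Answer: 2

Derivation:
Op 1: a = malloc(1) -> a = 0; heap: [0-0 ALLOC][1-61 FREE]
Op 2: free(a) -> (freed a); heap: [0-61 FREE]
Op 3: b = malloc(2) -> b = 0; heap: [0-1 ALLOC][2-61 FREE]
malloc(9): first-fit scan over [0-1 ALLOC][2-61 FREE] -> 2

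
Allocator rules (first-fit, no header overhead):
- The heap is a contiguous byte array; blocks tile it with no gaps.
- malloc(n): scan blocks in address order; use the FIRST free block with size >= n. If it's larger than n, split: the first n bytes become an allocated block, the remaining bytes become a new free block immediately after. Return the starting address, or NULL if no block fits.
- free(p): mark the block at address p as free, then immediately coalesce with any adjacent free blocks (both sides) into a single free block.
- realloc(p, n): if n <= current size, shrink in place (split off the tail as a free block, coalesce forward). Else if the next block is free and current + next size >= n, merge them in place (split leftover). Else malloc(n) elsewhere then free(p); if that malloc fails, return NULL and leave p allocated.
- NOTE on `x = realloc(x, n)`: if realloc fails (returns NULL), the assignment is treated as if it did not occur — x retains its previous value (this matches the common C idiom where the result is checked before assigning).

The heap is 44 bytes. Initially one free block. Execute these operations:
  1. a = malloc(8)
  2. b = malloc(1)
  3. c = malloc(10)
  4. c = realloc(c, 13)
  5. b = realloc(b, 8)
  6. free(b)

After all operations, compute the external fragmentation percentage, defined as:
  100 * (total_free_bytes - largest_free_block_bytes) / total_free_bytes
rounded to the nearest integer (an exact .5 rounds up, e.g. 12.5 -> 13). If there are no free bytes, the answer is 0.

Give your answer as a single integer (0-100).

Answer: 4

Derivation:
Op 1: a = malloc(8) -> a = 0; heap: [0-7 ALLOC][8-43 FREE]
Op 2: b = malloc(1) -> b = 8; heap: [0-7 ALLOC][8-8 ALLOC][9-43 FREE]
Op 3: c = malloc(10) -> c = 9; heap: [0-7 ALLOC][8-8 ALLOC][9-18 ALLOC][19-43 FREE]
Op 4: c = realloc(c, 13) -> c = 9; heap: [0-7 ALLOC][8-8 ALLOC][9-21 ALLOC][22-43 FREE]
Op 5: b = realloc(b, 8) -> b = 22; heap: [0-7 ALLOC][8-8 FREE][9-21 ALLOC][22-29 ALLOC][30-43 FREE]
Op 6: free(b) -> (freed b); heap: [0-7 ALLOC][8-8 FREE][9-21 ALLOC][22-43 FREE]
Free blocks: [1 22] total_free=23 largest=22 -> 100*(23-22)/23 = 100/23 ≈ 4.348 -> rounds to 4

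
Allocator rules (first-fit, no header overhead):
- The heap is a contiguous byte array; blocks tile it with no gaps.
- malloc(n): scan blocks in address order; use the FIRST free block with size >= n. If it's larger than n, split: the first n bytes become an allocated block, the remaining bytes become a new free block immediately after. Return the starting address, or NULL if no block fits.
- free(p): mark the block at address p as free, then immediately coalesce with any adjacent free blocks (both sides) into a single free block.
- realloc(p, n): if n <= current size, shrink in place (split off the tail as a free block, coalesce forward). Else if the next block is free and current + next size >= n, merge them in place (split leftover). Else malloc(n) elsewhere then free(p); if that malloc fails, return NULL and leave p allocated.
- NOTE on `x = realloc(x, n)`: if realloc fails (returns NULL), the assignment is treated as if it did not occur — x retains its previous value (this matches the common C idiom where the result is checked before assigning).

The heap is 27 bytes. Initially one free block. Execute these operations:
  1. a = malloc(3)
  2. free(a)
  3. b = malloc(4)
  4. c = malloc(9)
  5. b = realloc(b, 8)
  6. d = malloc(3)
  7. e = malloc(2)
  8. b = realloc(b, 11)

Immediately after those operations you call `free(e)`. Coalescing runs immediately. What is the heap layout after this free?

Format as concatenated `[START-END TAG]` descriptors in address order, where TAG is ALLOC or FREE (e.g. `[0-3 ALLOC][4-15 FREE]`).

Op 1: a = malloc(3) -> a = 0; heap: [0-2 ALLOC][3-26 FREE]
Op 2: free(a) -> (freed a); heap: [0-26 FREE]
Op 3: b = malloc(4) -> b = 0; heap: [0-3 ALLOC][4-26 FREE]
Op 4: c = malloc(9) -> c = 4; heap: [0-3 ALLOC][4-12 ALLOC][13-26 FREE]
Op 5: b = realloc(b, 8) -> b = 13; heap: [0-3 FREE][4-12 ALLOC][13-20 ALLOC][21-26 FREE]
Op 6: d = malloc(3) -> d = 0; heap: [0-2 ALLOC][3-3 FREE][4-12 ALLOC][13-20 ALLOC][21-26 FREE]
Op 7: e = malloc(2) -> e = 21; heap: [0-2 ALLOC][3-3 FREE][4-12 ALLOC][13-20 ALLOC][21-22 ALLOC][23-26 FREE]
Op 8: b = realloc(b, 11) -> NULL (b unchanged); heap: [0-2 ALLOC][3-3 FREE][4-12 ALLOC][13-20 ALLOC][21-22 ALLOC][23-26 FREE]
free(e): e = 21 -> block [21-22 ALLOC]; mark free, coalesce with adjacent free neighbors -> [0-2 ALLOC][3-3 FREE][4-12 ALLOC][13-20 ALLOC][21-26 FREE]

Answer: [0-2 ALLOC][3-3 FREE][4-12 ALLOC][13-20 ALLOC][21-26 FREE]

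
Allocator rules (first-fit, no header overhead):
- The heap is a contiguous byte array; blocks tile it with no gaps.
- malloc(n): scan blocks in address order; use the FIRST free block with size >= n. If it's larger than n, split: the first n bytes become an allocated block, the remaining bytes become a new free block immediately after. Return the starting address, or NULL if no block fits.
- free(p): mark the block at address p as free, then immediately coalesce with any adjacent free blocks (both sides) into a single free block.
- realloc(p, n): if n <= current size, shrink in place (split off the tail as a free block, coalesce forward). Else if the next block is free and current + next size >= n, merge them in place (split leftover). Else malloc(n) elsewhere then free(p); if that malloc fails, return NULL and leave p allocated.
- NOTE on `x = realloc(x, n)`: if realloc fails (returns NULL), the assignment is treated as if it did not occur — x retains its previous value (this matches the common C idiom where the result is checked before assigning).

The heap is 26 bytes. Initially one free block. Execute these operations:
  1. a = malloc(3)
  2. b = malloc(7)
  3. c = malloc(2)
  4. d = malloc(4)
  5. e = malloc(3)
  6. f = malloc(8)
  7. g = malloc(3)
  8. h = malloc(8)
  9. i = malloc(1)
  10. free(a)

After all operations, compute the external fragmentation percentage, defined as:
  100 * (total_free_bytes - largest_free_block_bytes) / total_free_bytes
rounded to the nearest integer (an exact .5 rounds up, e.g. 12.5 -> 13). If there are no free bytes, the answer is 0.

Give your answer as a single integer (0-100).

Op 1: a = malloc(3) -> a = 0; heap: [0-2 ALLOC][3-25 FREE]
Op 2: b = malloc(7) -> b = 3; heap: [0-2 ALLOC][3-9 ALLOC][10-25 FREE]
Op 3: c = malloc(2) -> c = 10; heap: [0-2 ALLOC][3-9 ALLOC][10-11 ALLOC][12-25 FREE]
Op 4: d = malloc(4) -> d = 12; heap: [0-2 ALLOC][3-9 ALLOC][10-11 ALLOC][12-15 ALLOC][16-25 FREE]
Op 5: e = malloc(3) -> e = 16; heap: [0-2 ALLOC][3-9 ALLOC][10-11 ALLOC][12-15 ALLOC][16-18 ALLOC][19-25 FREE]
Op 6: f = malloc(8) -> f = NULL; heap: [0-2 ALLOC][3-9 ALLOC][10-11 ALLOC][12-15 ALLOC][16-18 ALLOC][19-25 FREE]
Op 7: g = malloc(3) -> g = 19; heap: [0-2 ALLOC][3-9 ALLOC][10-11 ALLOC][12-15 ALLOC][16-18 ALLOC][19-21 ALLOC][22-25 FREE]
Op 8: h = malloc(8) -> h = NULL; heap: [0-2 ALLOC][3-9 ALLOC][10-11 ALLOC][12-15 ALLOC][16-18 ALLOC][19-21 ALLOC][22-25 FREE]
Op 9: i = malloc(1) -> i = 22; heap: [0-2 ALLOC][3-9 ALLOC][10-11 ALLOC][12-15 ALLOC][16-18 ALLOC][19-21 ALLOC][22-22 ALLOC][23-25 FREE]
Op 10: free(a) -> (freed a); heap: [0-2 FREE][3-9 ALLOC][10-11 ALLOC][12-15 ALLOC][16-18 ALLOC][19-21 ALLOC][22-22 ALLOC][23-25 FREE]
Free blocks: [3 3] total_free=6 largest=3 -> 100*(6-3)/6 = 300/6 = 50

Answer: 50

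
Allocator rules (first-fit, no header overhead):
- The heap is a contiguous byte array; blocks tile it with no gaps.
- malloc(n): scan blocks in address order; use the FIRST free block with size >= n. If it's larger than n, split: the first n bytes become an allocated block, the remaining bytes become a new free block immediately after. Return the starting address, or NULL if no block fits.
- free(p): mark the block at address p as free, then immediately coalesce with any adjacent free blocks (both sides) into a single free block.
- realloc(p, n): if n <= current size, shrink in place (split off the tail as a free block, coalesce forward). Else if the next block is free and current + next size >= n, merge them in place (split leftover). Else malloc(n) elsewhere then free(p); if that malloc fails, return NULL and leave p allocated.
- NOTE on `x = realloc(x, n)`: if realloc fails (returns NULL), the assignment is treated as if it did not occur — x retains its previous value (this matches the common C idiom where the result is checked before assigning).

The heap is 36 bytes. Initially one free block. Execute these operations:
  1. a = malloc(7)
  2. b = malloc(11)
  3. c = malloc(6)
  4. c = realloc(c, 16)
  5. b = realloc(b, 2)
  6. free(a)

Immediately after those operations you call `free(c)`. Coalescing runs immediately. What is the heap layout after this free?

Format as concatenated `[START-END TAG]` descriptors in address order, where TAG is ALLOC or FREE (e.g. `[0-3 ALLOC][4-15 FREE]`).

Answer: [0-6 FREE][7-8 ALLOC][9-35 FREE]

Derivation:
Op 1: a = malloc(7) -> a = 0; heap: [0-6 ALLOC][7-35 FREE]
Op 2: b = malloc(11) -> b = 7; heap: [0-6 ALLOC][7-17 ALLOC][18-35 FREE]
Op 3: c = malloc(6) -> c = 18; heap: [0-6 ALLOC][7-17 ALLOC][18-23 ALLOC][24-35 FREE]
Op 4: c = realloc(c, 16) -> c = 18; heap: [0-6 ALLOC][7-17 ALLOC][18-33 ALLOC][34-35 FREE]
Op 5: b = realloc(b, 2) -> b = 7; heap: [0-6 ALLOC][7-8 ALLOC][9-17 FREE][18-33 ALLOC][34-35 FREE]
Op 6: free(a) -> (freed a); heap: [0-6 FREE][7-8 ALLOC][9-17 FREE][18-33 ALLOC][34-35 FREE]
free(c): c = 18 -> block [18-33 ALLOC]; mark free, coalesce with adjacent free neighbors -> [0-6 FREE][7-8 ALLOC][9-35 FREE]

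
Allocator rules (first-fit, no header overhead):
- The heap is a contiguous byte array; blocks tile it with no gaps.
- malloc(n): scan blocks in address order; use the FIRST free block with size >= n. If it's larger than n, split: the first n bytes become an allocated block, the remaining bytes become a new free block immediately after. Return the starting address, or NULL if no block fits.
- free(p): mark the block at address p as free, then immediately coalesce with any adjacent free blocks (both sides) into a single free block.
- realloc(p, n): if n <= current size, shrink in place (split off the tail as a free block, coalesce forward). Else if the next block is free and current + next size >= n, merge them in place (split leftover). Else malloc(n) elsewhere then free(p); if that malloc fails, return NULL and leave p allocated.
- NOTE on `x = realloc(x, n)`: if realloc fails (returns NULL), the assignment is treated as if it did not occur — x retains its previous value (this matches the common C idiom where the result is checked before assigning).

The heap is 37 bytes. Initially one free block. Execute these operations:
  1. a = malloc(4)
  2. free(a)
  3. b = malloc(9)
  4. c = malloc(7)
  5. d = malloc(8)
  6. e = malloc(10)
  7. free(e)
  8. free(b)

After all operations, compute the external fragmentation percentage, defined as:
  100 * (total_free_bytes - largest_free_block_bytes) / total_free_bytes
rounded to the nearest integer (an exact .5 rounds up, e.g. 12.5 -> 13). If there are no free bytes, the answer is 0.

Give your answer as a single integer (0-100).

Op 1: a = malloc(4) -> a = 0; heap: [0-3 ALLOC][4-36 FREE]
Op 2: free(a) -> (freed a); heap: [0-36 FREE]
Op 3: b = malloc(9) -> b = 0; heap: [0-8 ALLOC][9-36 FREE]
Op 4: c = malloc(7) -> c = 9; heap: [0-8 ALLOC][9-15 ALLOC][16-36 FREE]
Op 5: d = malloc(8) -> d = 16; heap: [0-8 ALLOC][9-15 ALLOC][16-23 ALLOC][24-36 FREE]
Op 6: e = malloc(10) -> e = 24; heap: [0-8 ALLOC][9-15 ALLOC][16-23 ALLOC][24-33 ALLOC][34-36 FREE]
Op 7: free(e) -> (freed e); heap: [0-8 ALLOC][9-15 ALLOC][16-23 ALLOC][24-36 FREE]
Op 8: free(b) -> (freed b); heap: [0-8 FREE][9-15 ALLOC][16-23 ALLOC][24-36 FREE]
Free blocks: [9 13] total_free=22 largest=13 -> 100*(22-13)/22 = 900/22 ≈ 40.909 -> rounds to 41

Answer: 41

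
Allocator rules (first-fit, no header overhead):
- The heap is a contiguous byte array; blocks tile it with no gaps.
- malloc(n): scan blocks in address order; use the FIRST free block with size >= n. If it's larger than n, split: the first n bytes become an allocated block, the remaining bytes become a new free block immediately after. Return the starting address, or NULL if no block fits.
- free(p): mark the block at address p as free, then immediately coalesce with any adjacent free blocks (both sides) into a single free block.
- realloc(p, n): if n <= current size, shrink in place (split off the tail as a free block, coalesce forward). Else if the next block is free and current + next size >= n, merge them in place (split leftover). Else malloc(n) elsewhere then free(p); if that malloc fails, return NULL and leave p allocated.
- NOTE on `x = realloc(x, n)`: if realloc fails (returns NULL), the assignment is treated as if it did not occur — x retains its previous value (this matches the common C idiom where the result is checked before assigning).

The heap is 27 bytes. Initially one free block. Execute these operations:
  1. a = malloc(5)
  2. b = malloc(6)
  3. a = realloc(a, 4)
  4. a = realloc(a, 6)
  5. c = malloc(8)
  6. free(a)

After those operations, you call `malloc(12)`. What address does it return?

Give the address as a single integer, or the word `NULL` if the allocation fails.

Op 1: a = malloc(5) -> a = 0; heap: [0-4 ALLOC][5-26 FREE]
Op 2: b = malloc(6) -> b = 5; heap: [0-4 ALLOC][5-10 ALLOC][11-26 FREE]
Op 3: a = realloc(a, 4) -> a = 0; heap: [0-3 ALLOC][4-4 FREE][5-10 ALLOC][11-26 FREE]
Op 4: a = realloc(a, 6) -> a = 11; heap: [0-4 FREE][5-10 ALLOC][11-16 ALLOC][17-26 FREE]
Op 5: c = malloc(8) -> c = 17; heap: [0-4 FREE][5-10 ALLOC][11-16 ALLOC][17-24 ALLOC][25-26 FREE]
Op 6: free(a) -> (freed a); heap: [0-4 FREE][5-10 ALLOC][11-16 FREE][17-24 ALLOC][25-26 FREE]
malloc(12): first-fit scan over [0-4 FREE][5-10 ALLOC][11-16 FREE][17-24 ALLOC][25-26 FREE] -> NULL

Answer: NULL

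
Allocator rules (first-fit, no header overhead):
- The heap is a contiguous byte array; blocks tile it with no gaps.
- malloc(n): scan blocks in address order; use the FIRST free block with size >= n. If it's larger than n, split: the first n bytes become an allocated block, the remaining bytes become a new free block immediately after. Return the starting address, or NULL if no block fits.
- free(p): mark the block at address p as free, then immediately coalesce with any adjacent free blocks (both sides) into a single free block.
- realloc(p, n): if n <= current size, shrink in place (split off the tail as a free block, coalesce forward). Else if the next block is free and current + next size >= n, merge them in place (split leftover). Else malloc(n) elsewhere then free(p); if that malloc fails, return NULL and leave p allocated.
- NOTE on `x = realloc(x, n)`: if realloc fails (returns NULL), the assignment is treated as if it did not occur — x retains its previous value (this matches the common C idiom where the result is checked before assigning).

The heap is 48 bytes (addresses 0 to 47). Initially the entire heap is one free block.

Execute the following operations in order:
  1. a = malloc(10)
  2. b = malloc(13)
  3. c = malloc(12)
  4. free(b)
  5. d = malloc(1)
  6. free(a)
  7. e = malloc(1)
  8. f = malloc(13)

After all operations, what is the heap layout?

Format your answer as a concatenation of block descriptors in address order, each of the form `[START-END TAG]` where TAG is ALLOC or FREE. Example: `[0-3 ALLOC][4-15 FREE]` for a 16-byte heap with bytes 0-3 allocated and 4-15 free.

Answer: [0-0 ALLOC][1-9 FREE][10-10 ALLOC][11-22 FREE][23-34 ALLOC][35-47 ALLOC]

Derivation:
Op 1: a = malloc(10) -> a = 0; heap: [0-9 ALLOC][10-47 FREE]
Op 2: b = malloc(13) -> b = 10; heap: [0-9 ALLOC][10-22 ALLOC][23-47 FREE]
Op 3: c = malloc(12) -> c = 23; heap: [0-9 ALLOC][10-22 ALLOC][23-34 ALLOC][35-47 FREE]
Op 4: free(b) -> (freed b); heap: [0-9 ALLOC][10-22 FREE][23-34 ALLOC][35-47 FREE]
Op 5: d = malloc(1) -> d = 10; heap: [0-9 ALLOC][10-10 ALLOC][11-22 FREE][23-34 ALLOC][35-47 FREE]
Op 6: free(a) -> (freed a); heap: [0-9 FREE][10-10 ALLOC][11-22 FREE][23-34 ALLOC][35-47 FREE]
Op 7: e = malloc(1) -> e = 0; heap: [0-0 ALLOC][1-9 FREE][10-10 ALLOC][11-22 FREE][23-34 ALLOC][35-47 FREE]
Op 8: f = malloc(13) -> f = 35; heap: [0-0 ALLOC][1-9 FREE][10-10 ALLOC][11-22 FREE][23-34 ALLOC][35-47 ALLOC]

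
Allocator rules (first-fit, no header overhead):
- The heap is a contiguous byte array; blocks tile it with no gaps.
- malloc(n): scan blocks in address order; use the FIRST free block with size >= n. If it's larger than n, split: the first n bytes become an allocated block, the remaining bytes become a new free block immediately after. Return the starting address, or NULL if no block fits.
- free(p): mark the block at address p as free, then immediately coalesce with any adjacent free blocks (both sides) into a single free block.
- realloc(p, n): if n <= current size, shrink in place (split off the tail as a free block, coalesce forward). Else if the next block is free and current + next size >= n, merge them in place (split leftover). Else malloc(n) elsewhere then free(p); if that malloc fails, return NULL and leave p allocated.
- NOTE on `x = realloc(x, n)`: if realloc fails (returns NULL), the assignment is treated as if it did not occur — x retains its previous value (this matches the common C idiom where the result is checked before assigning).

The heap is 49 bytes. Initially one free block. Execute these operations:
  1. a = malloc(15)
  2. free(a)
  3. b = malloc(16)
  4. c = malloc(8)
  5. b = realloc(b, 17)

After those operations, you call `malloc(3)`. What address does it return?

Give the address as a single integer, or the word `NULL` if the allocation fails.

Op 1: a = malloc(15) -> a = 0; heap: [0-14 ALLOC][15-48 FREE]
Op 2: free(a) -> (freed a); heap: [0-48 FREE]
Op 3: b = malloc(16) -> b = 0; heap: [0-15 ALLOC][16-48 FREE]
Op 4: c = malloc(8) -> c = 16; heap: [0-15 ALLOC][16-23 ALLOC][24-48 FREE]
Op 5: b = realloc(b, 17) -> b = 24; heap: [0-15 FREE][16-23 ALLOC][24-40 ALLOC][41-48 FREE]
malloc(3): first-fit scan over [0-15 FREE][16-23 ALLOC][24-40 ALLOC][41-48 FREE] -> 0

Answer: 0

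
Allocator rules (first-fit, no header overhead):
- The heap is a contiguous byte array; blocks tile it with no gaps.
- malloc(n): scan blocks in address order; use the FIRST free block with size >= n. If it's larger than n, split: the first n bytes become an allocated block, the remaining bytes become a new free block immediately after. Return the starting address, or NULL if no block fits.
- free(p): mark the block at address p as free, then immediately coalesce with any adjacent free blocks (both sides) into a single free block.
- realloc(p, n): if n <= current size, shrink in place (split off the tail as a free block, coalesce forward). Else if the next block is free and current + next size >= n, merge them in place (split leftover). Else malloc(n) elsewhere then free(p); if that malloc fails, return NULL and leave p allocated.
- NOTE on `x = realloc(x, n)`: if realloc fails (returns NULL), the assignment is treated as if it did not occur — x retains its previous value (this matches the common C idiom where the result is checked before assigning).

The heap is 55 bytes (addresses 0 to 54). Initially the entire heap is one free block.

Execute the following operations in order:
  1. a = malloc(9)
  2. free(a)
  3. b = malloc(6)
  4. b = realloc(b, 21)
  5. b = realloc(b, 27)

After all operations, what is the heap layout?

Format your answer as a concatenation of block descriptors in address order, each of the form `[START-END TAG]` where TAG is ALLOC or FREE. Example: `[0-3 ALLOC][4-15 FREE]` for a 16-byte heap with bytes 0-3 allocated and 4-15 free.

Answer: [0-26 ALLOC][27-54 FREE]

Derivation:
Op 1: a = malloc(9) -> a = 0; heap: [0-8 ALLOC][9-54 FREE]
Op 2: free(a) -> (freed a); heap: [0-54 FREE]
Op 3: b = malloc(6) -> b = 0; heap: [0-5 ALLOC][6-54 FREE]
Op 4: b = realloc(b, 21) -> b = 0; heap: [0-20 ALLOC][21-54 FREE]
Op 5: b = realloc(b, 27) -> b = 0; heap: [0-26 ALLOC][27-54 FREE]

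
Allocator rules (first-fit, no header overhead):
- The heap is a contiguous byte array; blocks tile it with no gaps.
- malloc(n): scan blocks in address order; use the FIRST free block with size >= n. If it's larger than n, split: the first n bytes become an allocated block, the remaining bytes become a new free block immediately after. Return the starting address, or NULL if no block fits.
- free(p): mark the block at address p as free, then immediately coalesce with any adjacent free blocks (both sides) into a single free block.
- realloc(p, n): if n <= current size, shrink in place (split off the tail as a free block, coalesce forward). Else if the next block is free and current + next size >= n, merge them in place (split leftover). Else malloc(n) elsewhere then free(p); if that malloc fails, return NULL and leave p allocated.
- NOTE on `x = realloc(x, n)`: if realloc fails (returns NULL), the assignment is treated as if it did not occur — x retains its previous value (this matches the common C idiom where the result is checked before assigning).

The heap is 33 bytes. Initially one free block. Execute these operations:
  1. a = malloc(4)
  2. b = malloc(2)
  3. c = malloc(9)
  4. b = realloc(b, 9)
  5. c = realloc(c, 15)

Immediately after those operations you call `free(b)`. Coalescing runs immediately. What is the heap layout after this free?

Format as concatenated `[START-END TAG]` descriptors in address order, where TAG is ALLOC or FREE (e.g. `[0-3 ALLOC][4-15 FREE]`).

Op 1: a = malloc(4) -> a = 0; heap: [0-3 ALLOC][4-32 FREE]
Op 2: b = malloc(2) -> b = 4; heap: [0-3 ALLOC][4-5 ALLOC][6-32 FREE]
Op 3: c = malloc(9) -> c = 6; heap: [0-3 ALLOC][4-5 ALLOC][6-14 ALLOC][15-32 FREE]
Op 4: b = realloc(b, 9) -> b = 15; heap: [0-3 ALLOC][4-5 FREE][6-14 ALLOC][15-23 ALLOC][24-32 FREE]
Op 5: c = realloc(c, 15) -> NULL (c unchanged); heap: [0-3 ALLOC][4-5 FREE][6-14 ALLOC][15-23 ALLOC][24-32 FREE]
free(b): b = 15 -> block [15-23 ALLOC]; mark free, coalesce with adjacent free neighbors -> [0-3 ALLOC][4-5 FREE][6-14 ALLOC][15-32 FREE]

Answer: [0-3 ALLOC][4-5 FREE][6-14 ALLOC][15-32 FREE]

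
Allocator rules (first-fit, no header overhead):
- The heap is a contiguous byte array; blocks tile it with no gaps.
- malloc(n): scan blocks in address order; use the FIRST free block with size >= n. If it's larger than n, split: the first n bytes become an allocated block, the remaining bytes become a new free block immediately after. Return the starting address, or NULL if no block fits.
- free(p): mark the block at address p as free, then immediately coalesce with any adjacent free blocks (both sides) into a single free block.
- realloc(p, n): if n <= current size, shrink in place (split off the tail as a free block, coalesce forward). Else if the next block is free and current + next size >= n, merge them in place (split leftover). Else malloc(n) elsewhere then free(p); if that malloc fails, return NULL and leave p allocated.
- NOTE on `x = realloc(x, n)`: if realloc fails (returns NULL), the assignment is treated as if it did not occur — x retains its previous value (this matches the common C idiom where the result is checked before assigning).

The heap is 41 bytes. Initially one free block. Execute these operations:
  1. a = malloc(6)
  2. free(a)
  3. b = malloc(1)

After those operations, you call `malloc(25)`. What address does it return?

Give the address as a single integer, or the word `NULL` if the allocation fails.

Answer: 1

Derivation:
Op 1: a = malloc(6) -> a = 0; heap: [0-5 ALLOC][6-40 FREE]
Op 2: free(a) -> (freed a); heap: [0-40 FREE]
Op 3: b = malloc(1) -> b = 0; heap: [0-0 ALLOC][1-40 FREE]
malloc(25): first-fit scan over [0-0 ALLOC][1-40 FREE] -> 1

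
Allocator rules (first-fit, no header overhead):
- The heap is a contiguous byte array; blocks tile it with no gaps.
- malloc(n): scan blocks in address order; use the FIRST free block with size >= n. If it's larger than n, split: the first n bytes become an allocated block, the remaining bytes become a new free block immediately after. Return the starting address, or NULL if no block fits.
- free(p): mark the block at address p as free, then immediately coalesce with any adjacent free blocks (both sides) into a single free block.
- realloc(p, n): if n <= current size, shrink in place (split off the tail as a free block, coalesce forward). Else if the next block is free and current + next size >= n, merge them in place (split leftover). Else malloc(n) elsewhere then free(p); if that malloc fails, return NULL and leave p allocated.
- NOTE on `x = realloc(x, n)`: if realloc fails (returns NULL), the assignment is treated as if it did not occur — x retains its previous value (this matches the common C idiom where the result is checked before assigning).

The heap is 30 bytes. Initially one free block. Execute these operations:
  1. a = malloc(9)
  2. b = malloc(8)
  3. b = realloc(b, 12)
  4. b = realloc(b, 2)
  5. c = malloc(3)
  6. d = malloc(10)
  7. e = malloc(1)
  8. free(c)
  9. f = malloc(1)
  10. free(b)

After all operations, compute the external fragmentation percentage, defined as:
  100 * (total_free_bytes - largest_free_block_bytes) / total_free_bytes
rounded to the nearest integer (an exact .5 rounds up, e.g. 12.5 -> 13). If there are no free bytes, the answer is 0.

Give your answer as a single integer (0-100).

Op 1: a = malloc(9) -> a = 0; heap: [0-8 ALLOC][9-29 FREE]
Op 2: b = malloc(8) -> b = 9; heap: [0-8 ALLOC][9-16 ALLOC][17-29 FREE]
Op 3: b = realloc(b, 12) -> b = 9; heap: [0-8 ALLOC][9-20 ALLOC][21-29 FREE]
Op 4: b = realloc(b, 2) -> b = 9; heap: [0-8 ALLOC][9-10 ALLOC][11-29 FREE]
Op 5: c = malloc(3) -> c = 11; heap: [0-8 ALLOC][9-10 ALLOC][11-13 ALLOC][14-29 FREE]
Op 6: d = malloc(10) -> d = 14; heap: [0-8 ALLOC][9-10 ALLOC][11-13 ALLOC][14-23 ALLOC][24-29 FREE]
Op 7: e = malloc(1) -> e = 24; heap: [0-8 ALLOC][9-10 ALLOC][11-13 ALLOC][14-23 ALLOC][24-24 ALLOC][25-29 FREE]
Op 8: free(c) -> (freed c); heap: [0-8 ALLOC][9-10 ALLOC][11-13 FREE][14-23 ALLOC][24-24 ALLOC][25-29 FREE]
Op 9: f = malloc(1) -> f = 11; heap: [0-8 ALLOC][9-10 ALLOC][11-11 ALLOC][12-13 FREE][14-23 ALLOC][24-24 ALLOC][25-29 FREE]
Op 10: free(b) -> (freed b); heap: [0-8 ALLOC][9-10 FREE][11-11 ALLOC][12-13 FREE][14-23 ALLOC][24-24 ALLOC][25-29 FREE]
Free blocks: [2 2 5] total_free=9 largest=5 -> 100*(9-5)/9 = 400/9 ≈ 44.444 -> rounds to 44

Answer: 44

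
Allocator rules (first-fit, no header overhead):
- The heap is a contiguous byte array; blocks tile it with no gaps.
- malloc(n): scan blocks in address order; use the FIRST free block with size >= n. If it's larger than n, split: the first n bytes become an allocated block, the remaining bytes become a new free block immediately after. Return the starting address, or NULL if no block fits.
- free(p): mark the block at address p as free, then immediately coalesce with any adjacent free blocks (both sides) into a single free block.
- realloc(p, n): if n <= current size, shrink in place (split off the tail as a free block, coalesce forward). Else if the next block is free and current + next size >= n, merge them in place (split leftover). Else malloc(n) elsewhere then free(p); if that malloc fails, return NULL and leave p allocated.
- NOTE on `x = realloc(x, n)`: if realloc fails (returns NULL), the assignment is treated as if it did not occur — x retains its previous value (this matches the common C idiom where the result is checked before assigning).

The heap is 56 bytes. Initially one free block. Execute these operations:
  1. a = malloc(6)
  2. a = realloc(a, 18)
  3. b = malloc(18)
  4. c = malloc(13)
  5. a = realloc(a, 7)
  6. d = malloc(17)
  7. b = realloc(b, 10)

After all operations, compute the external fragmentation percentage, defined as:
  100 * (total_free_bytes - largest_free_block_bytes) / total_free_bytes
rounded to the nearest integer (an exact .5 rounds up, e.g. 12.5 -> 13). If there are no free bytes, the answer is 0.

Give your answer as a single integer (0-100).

Answer: 58

Derivation:
Op 1: a = malloc(6) -> a = 0; heap: [0-5 ALLOC][6-55 FREE]
Op 2: a = realloc(a, 18) -> a = 0; heap: [0-17 ALLOC][18-55 FREE]
Op 3: b = malloc(18) -> b = 18; heap: [0-17 ALLOC][18-35 ALLOC][36-55 FREE]
Op 4: c = malloc(13) -> c = 36; heap: [0-17 ALLOC][18-35 ALLOC][36-48 ALLOC][49-55 FREE]
Op 5: a = realloc(a, 7) -> a = 0; heap: [0-6 ALLOC][7-17 FREE][18-35 ALLOC][36-48 ALLOC][49-55 FREE]
Op 6: d = malloc(17) -> d = NULL; heap: [0-6 ALLOC][7-17 FREE][18-35 ALLOC][36-48 ALLOC][49-55 FREE]
Op 7: b = realloc(b, 10) -> b = 18; heap: [0-6 ALLOC][7-17 FREE][18-27 ALLOC][28-35 FREE][36-48 ALLOC][49-55 FREE]
Free blocks: [11 8 7] total_free=26 largest=11 -> 100*(26-11)/26 = 1500/26 ≈ 57.692 -> rounds to 58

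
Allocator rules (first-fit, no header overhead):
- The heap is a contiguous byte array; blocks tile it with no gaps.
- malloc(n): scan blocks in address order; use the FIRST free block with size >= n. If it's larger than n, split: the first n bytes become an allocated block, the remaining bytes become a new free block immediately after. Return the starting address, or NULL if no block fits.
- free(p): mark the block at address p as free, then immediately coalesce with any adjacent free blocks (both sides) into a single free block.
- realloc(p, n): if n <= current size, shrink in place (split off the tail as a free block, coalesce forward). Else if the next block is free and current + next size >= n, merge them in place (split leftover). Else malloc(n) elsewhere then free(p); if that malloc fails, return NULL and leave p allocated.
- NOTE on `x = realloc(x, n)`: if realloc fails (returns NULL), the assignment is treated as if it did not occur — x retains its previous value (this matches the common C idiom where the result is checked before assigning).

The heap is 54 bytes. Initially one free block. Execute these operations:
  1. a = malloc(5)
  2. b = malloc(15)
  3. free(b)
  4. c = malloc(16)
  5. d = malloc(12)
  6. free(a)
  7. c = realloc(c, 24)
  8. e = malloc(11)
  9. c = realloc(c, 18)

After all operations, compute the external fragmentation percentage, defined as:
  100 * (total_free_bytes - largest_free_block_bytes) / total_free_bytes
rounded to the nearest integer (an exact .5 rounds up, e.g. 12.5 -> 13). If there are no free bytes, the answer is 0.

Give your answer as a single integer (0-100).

Answer: 33

Derivation:
Op 1: a = malloc(5) -> a = 0; heap: [0-4 ALLOC][5-53 FREE]
Op 2: b = malloc(15) -> b = 5; heap: [0-4 ALLOC][5-19 ALLOC][20-53 FREE]
Op 3: free(b) -> (freed b); heap: [0-4 ALLOC][5-53 FREE]
Op 4: c = malloc(16) -> c = 5; heap: [0-4 ALLOC][5-20 ALLOC][21-53 FREE]
Op 5: d = malloc(12) -> d = 21; heap: [0-4 ALLOC][5-20 ALLOC][21-32 ALLOC][33-53 FREE]
Op 6: free(a) -> (freed a); heap: [0-4 FREE][5-20 ALLOC][21-32 ALLOC][33-53 FREE]
Op 7: c = realloc(c, 24) -> NULL (c unchanged); heap: [0-4 FREE][5-20 ALLOC][21-32 ALLOC][33-53 FREE]
Op 8: e = malloc(11) -> e = 33; heap: [0-4 FREE][5-20 ALLOC][21-32 ALLOC][33-43 ALLOC][44-53 FREE]
Op 9: c = realloc(c, 18) -> NULL (c unchanged); heap: [0-4 FREE][5-20 ALLOC][21-32 ALLOC][33-43 ALLOC][44-53 FREE]
Free blocks: [5 10] total_free=15 largest=10 -> 100*(15-10)/15 = 500/15 ≈ 33.333 -> rounds to 33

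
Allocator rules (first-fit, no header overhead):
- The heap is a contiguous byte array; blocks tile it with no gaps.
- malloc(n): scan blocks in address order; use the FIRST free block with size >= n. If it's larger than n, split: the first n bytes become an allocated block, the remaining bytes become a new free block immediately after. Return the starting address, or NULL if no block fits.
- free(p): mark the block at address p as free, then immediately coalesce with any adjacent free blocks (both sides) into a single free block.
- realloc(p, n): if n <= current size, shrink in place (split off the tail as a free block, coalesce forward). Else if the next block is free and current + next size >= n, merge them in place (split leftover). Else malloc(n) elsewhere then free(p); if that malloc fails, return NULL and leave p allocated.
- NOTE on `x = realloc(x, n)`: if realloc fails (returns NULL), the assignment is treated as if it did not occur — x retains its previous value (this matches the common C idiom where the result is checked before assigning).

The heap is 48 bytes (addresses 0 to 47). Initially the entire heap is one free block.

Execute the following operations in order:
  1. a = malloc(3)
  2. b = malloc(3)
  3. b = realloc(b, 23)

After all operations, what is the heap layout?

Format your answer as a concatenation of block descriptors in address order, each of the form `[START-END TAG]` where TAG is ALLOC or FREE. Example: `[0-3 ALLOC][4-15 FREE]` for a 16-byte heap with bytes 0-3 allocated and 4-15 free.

Op 1: a = malloc(3) -> a = 0; heap: [0-2 ALLOC][3-47 FREE]
Op 2: b = malloc(3) -> b = 3; heap: [0-2 ALLOC][3-5 ALLOC][6-47 FREE]
Op 3: b = realloc(b, 23) -> b = 3; heap: [0-2 ALLOC][3-25 ALLOC][26-47 FREE]

Answer: [0-2 ALLOC][3-25 ALLOC][26-47 FREE]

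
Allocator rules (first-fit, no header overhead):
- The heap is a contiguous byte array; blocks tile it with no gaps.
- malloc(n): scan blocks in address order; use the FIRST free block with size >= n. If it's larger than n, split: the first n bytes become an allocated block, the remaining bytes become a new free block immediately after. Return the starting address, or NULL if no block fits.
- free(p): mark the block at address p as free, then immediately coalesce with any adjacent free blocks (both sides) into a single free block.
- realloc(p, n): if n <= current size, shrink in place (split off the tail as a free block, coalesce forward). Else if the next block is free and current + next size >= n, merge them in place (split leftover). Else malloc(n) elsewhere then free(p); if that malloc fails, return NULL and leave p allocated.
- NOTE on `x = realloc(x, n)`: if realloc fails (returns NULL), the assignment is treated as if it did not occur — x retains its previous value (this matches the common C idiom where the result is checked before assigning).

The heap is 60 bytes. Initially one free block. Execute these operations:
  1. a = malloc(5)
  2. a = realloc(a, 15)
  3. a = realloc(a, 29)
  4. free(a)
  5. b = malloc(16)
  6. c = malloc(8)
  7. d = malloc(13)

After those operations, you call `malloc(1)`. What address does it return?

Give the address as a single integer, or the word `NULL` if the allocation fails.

Answer: 37

Derivation:
Op 1: a = malloc(5) -> a = 0; heap: [0-4 ALLOC][5-59 FREE]
Op 2: a = realloc(a, 15) -> a = 0; heap: [0-14 ALLOC][15-59 FREE]
Op 3: a = realloc(a, 29) -> a = 0; heap: [0-28 ALLOC][29-59 FREE]
Op 4: free(a) -> (freed a); heap: [0-59 FREE]
Op 5: b = malloc(16) -> b = 0; heap: [0-15 ALLOC][16-59 FREE]
Op 6: c = malloc(8) -> c = 16; heap: [0-15 ALLOC][16-23 ALLOC][24-59 FREE]
Op 7: d = malloc(13) -> d = 24; heap: [0-15 ALLOC][16-23 ALLOC][24-36 ALLOC][37-59 FREE]
malloc(1): first-fit scan over [0-15 ALLOC][16-23 ALLOC][24-36 ALLOC][37-59 FREE] -> 37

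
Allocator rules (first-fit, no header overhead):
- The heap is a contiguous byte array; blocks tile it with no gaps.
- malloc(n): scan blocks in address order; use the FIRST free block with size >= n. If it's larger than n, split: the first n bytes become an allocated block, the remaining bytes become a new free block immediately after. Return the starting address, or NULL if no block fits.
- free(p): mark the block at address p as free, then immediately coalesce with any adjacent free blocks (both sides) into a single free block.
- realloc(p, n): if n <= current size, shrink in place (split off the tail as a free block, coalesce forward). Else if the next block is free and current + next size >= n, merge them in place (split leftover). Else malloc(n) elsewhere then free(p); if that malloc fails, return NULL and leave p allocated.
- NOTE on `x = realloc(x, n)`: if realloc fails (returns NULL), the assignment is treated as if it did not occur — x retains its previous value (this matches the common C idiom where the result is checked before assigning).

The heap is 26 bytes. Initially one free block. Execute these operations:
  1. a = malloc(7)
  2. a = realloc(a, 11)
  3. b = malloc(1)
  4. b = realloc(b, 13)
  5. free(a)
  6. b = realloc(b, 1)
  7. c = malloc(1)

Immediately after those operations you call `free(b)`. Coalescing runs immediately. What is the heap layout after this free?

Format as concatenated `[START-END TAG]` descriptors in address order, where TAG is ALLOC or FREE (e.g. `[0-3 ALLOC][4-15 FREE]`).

Op 1: a = malloc(7) -> a = 0; heap: [0-6 ALLOC][7-25 FREE]
Op 2: a = realloc(a, 11) -> a = 0; heap: [0-10 ALLOC][11-25 FREE]
Op 3: b = malloc(1) -> b = 11; heap: [0-10 ALLOC][11-11 ALLOC][12-25 FREE]
Op 4: b = realloc(b, 13) -> b = 11; heap: [0-10 ALLOC][11-23 ALLOC][24-25 FREE]
Op 5: free(a) -> (freed a); heap: [0-10 FREE][11-23 ALLOC][24-25 FREE]
Op 6: b = realloc(b, 1) -> b = 11; heap: [0-10 FREE][11-11 ALLOC][12-25 FREE]
Op 7: c = malloc(1) -> c = 0; heap: [0-0 ALLOC][1-10 FREE][11-11 ALLOC][12-25 FREE]
free(b): b = 11 -> block [11-11 ALLOC]; mark free, coalesce with adjacent free neighbors -> [0-0 ALLOC][1-25 FREE]

Answer: [0-0 ALLOC][1-25 FREE]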